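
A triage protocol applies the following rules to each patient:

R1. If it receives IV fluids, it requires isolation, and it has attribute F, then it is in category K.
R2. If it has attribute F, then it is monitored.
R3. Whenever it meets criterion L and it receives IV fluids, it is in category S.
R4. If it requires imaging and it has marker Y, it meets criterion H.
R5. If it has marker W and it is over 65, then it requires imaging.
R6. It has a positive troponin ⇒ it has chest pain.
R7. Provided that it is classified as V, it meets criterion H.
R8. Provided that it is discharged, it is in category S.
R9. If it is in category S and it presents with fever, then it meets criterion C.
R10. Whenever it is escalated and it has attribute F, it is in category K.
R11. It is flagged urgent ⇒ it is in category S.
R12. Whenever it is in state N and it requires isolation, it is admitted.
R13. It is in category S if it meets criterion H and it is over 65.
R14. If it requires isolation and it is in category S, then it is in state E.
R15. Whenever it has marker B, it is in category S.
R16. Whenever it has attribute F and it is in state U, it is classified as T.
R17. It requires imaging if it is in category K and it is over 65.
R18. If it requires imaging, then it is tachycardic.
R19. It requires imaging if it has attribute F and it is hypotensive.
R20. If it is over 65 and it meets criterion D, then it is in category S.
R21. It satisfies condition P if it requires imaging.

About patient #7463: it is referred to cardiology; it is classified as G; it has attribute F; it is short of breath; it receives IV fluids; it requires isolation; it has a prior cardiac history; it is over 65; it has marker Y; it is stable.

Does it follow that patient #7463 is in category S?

Yes

By R1 (it receives IV fluids, it requires isolation, it has attribute F): it is in category K.
By R17 (it is in category K, it is over 65): it requires imaging.
By R4 (it requires imaging, it has marker Y): it meets criterion H.
By R13 (it meets criterion H, it is over 65): it is in category S.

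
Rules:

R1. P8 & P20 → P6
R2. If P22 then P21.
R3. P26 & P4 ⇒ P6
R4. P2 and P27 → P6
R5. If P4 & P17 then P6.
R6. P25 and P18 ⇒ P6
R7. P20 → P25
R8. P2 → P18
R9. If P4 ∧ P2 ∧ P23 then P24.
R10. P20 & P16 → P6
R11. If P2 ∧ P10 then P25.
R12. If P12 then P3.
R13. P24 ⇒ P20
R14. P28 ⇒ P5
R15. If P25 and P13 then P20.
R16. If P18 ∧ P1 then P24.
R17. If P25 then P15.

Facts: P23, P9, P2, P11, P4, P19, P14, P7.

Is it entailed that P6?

P18  (by R8: P2)
P24  (by R9: P4, P2, P23)
P20  (by R13: P24)
P25  (by R7: P20)
P6  (by R6: P25, P18)

Yes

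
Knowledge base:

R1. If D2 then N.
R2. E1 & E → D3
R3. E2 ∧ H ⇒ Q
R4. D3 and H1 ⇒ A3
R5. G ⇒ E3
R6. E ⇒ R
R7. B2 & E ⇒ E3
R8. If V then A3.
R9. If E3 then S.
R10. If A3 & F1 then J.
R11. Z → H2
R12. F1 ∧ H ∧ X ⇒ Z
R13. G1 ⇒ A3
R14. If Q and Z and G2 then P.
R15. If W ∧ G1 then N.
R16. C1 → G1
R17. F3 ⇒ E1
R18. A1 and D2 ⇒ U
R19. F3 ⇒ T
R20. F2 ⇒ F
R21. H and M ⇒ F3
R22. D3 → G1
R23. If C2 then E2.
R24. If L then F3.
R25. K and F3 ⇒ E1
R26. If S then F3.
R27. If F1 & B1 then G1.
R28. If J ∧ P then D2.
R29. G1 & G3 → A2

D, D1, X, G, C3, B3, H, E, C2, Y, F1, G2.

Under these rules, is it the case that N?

E3  (by R5: G)
S  (by R9: E3)
Z  (by R12: F1, H, X)
E2  (by R23: C2)
F3  (by R26: S)
Q  (by R3: E2, H)
P  (by R14: Q, Z, G2)
E1  (by R17: F3)
D3  (by R2: E1, E)
G1  (by R22: D3)
A3  (by R13: G1)
J  (by R10: A3, F1)
D2  (by R28: J, P)
N  (by R1: D2)

Yes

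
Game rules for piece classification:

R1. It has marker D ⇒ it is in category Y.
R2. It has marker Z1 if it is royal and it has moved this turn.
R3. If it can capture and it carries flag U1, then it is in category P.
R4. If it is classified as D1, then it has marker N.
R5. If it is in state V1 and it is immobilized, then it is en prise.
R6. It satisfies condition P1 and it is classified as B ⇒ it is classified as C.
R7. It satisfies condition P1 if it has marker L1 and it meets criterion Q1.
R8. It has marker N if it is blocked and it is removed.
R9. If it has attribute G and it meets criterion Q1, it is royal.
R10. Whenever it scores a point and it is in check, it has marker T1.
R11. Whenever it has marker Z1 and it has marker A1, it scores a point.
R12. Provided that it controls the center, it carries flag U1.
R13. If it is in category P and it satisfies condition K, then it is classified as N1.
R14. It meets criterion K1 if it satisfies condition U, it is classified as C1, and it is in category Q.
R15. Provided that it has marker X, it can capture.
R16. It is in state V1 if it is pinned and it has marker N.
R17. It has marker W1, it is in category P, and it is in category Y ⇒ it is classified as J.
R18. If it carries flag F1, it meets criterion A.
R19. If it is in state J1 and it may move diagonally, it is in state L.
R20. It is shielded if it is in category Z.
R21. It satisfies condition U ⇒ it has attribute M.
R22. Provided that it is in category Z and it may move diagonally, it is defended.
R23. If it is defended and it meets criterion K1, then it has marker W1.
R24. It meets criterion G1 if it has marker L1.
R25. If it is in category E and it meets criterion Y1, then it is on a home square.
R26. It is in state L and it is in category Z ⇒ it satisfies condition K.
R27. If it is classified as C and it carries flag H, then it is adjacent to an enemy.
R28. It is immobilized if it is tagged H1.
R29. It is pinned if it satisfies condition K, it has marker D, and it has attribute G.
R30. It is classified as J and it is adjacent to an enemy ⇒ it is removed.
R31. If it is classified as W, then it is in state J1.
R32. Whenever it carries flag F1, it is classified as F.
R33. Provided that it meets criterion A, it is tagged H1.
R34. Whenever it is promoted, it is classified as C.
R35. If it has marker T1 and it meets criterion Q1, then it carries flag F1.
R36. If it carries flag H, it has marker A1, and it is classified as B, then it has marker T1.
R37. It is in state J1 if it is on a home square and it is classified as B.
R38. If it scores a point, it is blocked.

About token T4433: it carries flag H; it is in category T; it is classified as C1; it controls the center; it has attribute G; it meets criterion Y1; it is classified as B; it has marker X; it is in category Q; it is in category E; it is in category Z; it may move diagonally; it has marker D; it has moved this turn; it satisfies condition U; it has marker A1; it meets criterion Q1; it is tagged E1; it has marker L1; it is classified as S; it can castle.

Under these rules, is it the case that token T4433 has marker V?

Forward chaining from the given facts derives: is in category Y, satisfies condition P1, is royal, carries flag U1, meets criterion K1, can capture, is shielded, has attribute M, is defended, has marker W1, meets criterion G1, is on a home square, has marker T1, is in state J1, has marker Z1, is in category P, is classified as C, scores a point, is classified as J, is in state L, satisfies condition K, is adjacent to an enemy, is pinned, is removed, carries flag F1, is blocked, has marker N, is classified as N1, is in state V1, meets criterion A, is classified as F, is tagged H1, is immobilized, is en prise.
No rule has "it has marker V" as its conclusion, and it is not among the given facts.

No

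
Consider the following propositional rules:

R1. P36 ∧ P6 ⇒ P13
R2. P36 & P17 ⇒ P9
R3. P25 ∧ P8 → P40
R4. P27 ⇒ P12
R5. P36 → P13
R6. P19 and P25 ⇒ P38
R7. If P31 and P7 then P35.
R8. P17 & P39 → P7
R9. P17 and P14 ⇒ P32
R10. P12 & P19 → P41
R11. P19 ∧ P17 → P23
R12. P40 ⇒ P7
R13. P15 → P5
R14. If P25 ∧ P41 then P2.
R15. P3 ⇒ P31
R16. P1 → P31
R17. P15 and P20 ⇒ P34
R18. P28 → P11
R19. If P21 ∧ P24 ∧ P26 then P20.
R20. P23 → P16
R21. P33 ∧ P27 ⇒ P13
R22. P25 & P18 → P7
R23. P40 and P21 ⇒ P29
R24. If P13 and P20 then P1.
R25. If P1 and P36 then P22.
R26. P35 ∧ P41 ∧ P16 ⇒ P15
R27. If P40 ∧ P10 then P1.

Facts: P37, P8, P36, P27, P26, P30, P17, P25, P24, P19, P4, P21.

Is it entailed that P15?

P40  (by R3: P25, P8)
P12  (by R4: P27)
P13  (by R5: P36)
P41  (by R10: P12, P19)
P23  (by R11: P19, P17)
P7  (by R12: P40)
P20  (by R19: P21, P24, P26)
P16  (by R20: P23)
P1  (by R24: P13, P20)
P31  (by R16: P1)
P35  (by R7: P31, P7)
P15  (by R26: P35, P41, P16)

Yes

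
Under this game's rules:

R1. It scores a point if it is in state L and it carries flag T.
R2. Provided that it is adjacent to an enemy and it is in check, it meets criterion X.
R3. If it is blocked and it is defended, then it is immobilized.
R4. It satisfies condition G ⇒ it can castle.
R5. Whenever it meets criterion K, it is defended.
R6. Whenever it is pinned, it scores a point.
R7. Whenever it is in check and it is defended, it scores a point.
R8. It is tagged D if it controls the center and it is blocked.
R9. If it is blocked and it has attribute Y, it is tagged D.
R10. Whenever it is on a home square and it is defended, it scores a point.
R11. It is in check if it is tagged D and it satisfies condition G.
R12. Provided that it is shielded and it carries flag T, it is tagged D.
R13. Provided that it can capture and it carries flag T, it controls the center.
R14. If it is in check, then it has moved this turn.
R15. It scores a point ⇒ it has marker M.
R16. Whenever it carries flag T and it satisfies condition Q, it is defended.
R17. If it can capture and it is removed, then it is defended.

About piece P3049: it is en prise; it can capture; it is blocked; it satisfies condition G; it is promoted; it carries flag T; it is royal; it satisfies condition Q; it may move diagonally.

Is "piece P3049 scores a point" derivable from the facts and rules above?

Yes

By R13 (it can capture, it carries flag T): it controls the center.
By R16 (it carries flag T, it satisfies condition Q): it is defended.
By R8 (it controls the center, it is blocked): it is tagged D.
By R11 (it is tagged D, it satisfies condition G): it is in check.
By R7 (it is in check, it is defended): it scores a point.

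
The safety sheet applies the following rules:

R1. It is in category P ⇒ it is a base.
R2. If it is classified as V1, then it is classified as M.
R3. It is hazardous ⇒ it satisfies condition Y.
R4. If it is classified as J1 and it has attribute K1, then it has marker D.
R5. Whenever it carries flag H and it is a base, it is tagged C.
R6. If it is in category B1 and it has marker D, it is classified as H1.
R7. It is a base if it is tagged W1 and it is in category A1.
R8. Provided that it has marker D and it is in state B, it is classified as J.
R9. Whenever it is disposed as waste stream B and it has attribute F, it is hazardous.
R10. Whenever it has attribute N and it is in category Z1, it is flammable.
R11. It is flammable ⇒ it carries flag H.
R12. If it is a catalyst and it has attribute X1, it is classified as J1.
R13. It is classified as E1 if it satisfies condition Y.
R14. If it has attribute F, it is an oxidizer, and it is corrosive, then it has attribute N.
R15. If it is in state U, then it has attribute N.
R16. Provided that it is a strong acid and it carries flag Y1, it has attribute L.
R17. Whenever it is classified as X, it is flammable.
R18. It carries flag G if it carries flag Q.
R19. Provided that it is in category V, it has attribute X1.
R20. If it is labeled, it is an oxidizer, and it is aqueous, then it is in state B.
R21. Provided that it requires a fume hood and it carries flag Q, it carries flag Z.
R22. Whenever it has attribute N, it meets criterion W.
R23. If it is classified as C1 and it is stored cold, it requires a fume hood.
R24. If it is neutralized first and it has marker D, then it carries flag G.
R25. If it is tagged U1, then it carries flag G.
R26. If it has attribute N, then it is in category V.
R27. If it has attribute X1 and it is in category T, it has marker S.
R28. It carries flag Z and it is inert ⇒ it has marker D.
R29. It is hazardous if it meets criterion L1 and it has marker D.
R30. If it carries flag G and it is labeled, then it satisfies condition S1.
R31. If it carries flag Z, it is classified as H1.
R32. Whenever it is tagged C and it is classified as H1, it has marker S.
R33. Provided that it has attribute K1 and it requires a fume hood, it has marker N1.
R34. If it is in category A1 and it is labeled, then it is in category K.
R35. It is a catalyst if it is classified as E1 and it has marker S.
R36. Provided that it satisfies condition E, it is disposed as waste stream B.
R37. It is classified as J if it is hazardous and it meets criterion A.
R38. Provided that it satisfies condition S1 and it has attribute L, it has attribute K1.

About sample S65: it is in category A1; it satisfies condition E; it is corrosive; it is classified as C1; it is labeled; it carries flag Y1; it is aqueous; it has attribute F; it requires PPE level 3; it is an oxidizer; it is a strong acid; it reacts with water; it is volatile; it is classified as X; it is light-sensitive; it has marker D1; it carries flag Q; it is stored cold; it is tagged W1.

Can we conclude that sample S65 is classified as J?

By R7 (it is tagged W1, it is in category A1): it is a base.
By R14 (it has attribute F, it is an oxidizer, it is corrosive): it has attribute N.
By R16 (it is a strong acid, it carries flag Y1): it has attribute L.
By R17 (it is classified as X): it is flammable.
By R18 (it carries flag Q): it carries flag G.
By R20 (it is labeled, it is an oxidizer, it is aqueous): it is in state B.
By R23 (it is classified as C1, it is stored cold): it requires a fume hood.
By R26 (it has attribute N): it is in category V.
By R30 (it carries flag G, it is labeled): it satisfies condition S1.
By R36 (it satisfies condition E): it is disposed as waste stream B.
By R38 (it satisfies condition S1, it has attribute L): it has attribute K1.
By R9 (it is disposed as waste stream B, it has attribute F): it is hazardous.
By R11 (it is flammable): it carries flag H.
By R19 (it is in category V): it has attribute X1.
By R21 (it requires a fume hood, it carries flag Q): it carries flag Z.
By R31 (it carries flag Z): it is classified as H1.
By R3 (it is hazardous): it satisfies condition Y.
By R5 (it carries flag H, it is a base): it is tagged C.
By R13 (it satisfies condition Y): it is classified as E1.
By R32 (it is tagged C, it is classified as H1): it has marker S.
By R35 (it is classified as E1, it has marker S): it is a catalyst.
By R12 (it is a catalyst, it has attribute X1): it is classified as J1.
By R4 (it is classified as J1, it has attribute K1): it has marker D.
By R8 (it has marker D, it is in state B): it is classified as J.

Yes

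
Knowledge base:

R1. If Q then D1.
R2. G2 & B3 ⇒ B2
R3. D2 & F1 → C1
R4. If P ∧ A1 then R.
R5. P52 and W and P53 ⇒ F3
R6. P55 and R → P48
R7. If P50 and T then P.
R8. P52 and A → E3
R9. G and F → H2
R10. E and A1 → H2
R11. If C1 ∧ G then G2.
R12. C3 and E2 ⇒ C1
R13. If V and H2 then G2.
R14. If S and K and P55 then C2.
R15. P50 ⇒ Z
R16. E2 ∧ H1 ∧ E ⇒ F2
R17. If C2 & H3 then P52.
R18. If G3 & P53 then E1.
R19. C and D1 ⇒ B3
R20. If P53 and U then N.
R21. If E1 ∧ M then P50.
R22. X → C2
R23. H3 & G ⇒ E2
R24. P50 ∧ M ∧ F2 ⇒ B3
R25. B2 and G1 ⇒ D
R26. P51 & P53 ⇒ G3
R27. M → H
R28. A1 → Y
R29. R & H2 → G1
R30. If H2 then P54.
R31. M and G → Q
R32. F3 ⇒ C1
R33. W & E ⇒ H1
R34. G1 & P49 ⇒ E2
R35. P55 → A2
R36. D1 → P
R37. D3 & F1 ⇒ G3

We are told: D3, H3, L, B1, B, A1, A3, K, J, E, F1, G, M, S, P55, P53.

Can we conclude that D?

Forward chaining from the given facts derives: H2, C2, P52, E2, H, Y, P54, Q, A2, G3, D1, E1, P50, P, R, P48, Z, G1.
The only rule concluding D is R25, which needs B2; that is never established.

No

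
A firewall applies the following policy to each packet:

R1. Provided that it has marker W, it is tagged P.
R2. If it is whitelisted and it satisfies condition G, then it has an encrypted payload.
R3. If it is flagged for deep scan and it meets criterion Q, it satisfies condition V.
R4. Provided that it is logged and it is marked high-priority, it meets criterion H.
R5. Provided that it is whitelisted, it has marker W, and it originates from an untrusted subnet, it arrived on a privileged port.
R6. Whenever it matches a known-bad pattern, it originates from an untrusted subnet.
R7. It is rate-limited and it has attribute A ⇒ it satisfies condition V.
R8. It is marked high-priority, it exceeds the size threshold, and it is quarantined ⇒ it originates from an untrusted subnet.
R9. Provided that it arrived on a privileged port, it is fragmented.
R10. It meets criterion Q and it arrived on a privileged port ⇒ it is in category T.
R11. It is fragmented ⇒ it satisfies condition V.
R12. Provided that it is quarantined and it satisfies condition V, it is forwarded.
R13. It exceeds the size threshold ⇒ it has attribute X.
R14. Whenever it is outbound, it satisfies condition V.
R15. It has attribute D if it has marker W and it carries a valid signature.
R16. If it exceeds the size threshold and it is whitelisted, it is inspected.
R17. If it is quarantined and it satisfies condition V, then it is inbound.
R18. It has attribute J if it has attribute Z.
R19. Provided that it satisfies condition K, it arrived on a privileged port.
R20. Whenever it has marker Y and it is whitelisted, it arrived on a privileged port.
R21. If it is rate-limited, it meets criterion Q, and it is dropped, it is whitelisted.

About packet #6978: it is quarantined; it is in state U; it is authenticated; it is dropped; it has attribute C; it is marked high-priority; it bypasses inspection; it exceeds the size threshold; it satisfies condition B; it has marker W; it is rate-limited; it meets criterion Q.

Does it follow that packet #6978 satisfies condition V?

Yes

By R8 (it is marked high-priority, it exceeds the size threshold, it is quarantined): it originates from an untrusted subnet.
By R21 (it is rate-limited, it meets criterion Q, it is dropped): it is whitelisted.
By R5 (it is whitelisted, it has marker W, it originates from an untrusted subnet): it arrived on a privileged port.
By R9 (it arrived on a privileged port): it is fragmented.
By R11 (it is fragmented): it satisfies condition V.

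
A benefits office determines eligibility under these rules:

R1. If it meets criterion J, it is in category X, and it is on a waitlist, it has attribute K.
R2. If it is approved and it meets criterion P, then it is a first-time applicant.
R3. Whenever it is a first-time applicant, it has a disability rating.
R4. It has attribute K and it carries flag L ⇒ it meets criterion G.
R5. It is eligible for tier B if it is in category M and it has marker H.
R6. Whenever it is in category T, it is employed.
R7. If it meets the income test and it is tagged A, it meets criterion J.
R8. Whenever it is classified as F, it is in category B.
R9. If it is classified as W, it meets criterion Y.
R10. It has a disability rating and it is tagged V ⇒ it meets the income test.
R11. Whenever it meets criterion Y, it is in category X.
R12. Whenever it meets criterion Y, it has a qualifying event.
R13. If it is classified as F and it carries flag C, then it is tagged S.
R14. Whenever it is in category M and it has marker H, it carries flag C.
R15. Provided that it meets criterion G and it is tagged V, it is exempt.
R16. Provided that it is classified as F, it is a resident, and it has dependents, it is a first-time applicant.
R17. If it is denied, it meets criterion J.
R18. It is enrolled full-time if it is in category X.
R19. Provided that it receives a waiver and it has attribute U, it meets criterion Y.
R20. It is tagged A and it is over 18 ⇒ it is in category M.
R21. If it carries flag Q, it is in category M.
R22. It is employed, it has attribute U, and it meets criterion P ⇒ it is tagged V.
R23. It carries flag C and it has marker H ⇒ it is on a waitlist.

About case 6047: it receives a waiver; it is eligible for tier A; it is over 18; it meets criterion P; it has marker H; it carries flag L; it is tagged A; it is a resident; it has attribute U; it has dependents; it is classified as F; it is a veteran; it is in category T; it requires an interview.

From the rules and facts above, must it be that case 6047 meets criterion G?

Yes

By R6 (it is in category T): it is employed.
By R16 (it is classified as F, it is a resident, it has dependents): it is a first-time applicant.
By R19 (it receives a waiver, it has attribute U): it meets criterion Y.
By R20 (it is tagged A, it is over 18): it is in category M.
By R22 (it is employed, it has attribute U, it meets criterion P): it is tagged V.
By R3 (it is a first-time applicant): it has a disability rating.
By R10 (it has a disability rating, it is tagged V): it meets the income test.
By R11 (it meets criterion Y): it is in category X.
By R14 (it is in category M, it has marker H): it carries flag C.
By R23 (it carries flag C, it has marker H): it is on a waitlist.
By R7 (it meets the income test, it is tagged A): it meets criterion J.
By R1 (it meets criterion J, it is in category X, it is on a waitlist): it has attribute K.
By R4 (it has attribute K, it carries flag L): it meets criterion G.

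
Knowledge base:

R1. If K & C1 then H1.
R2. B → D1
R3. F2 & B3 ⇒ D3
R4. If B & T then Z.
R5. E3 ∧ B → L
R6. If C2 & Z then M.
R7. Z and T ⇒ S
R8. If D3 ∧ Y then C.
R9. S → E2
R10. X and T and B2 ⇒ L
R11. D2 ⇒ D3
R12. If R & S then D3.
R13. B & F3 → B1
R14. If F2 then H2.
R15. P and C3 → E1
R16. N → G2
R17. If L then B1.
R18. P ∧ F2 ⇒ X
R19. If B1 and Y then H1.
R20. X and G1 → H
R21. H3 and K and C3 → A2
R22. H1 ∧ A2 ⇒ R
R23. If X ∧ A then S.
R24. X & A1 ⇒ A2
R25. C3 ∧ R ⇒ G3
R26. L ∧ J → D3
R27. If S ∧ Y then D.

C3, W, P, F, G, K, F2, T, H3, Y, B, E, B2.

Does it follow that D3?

Z  (by R4: B, T)
S  (by R7: Z, T)
X  (by R18: P, F2)
A2  (by R21: H3, K, C3)
L  (by R10: X, T, B2)
B1  (by R17: L)
H1  (by R19: B1, Y)
R  (by R22: H1, A2)
D3  (by R12: R, S)

Yes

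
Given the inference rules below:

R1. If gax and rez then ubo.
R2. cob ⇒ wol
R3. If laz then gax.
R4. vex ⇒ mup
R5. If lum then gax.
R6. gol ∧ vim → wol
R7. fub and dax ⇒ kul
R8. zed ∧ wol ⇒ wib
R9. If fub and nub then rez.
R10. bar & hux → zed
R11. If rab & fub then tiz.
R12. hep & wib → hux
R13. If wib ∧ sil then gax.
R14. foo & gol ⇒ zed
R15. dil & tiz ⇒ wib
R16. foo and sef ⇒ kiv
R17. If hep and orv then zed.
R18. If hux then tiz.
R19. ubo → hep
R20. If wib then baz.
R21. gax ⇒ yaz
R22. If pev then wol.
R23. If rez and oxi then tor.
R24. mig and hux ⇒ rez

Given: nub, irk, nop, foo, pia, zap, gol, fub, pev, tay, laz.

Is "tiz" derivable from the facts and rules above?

Yes

gax  (by R3: laz)
rez  (by R9: fub, nub)
zed  (by R14: foo, gol)
wol  (by R22: pev)
ubo  (by R1: gax, rez)
wib  (by R8: zed, wol)
hep  (by R19: ubo)
hux  (by R12: hep, wib)
tiz  (by R18: hux)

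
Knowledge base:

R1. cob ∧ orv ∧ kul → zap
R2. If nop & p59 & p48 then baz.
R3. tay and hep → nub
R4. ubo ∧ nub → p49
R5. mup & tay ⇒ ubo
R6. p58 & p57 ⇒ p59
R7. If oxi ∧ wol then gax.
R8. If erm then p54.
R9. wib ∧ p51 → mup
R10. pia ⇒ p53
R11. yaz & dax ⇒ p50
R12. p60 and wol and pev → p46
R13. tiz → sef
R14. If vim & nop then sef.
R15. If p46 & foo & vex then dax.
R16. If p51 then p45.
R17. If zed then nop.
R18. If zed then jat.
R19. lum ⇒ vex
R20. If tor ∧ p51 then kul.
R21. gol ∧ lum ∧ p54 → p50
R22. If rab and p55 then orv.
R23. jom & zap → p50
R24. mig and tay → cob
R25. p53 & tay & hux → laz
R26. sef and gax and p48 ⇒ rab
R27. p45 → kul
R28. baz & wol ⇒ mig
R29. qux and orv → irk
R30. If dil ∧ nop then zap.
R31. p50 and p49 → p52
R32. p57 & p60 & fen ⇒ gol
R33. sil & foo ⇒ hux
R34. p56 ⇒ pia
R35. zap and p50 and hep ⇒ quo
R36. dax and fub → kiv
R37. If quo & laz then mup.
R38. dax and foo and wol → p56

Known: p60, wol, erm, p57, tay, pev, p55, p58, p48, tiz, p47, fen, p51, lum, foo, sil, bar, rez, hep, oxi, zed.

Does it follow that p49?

nub  (by R3: tay, hep)
p59  (by R6: p58, p57)
gax  (by R7: oxi, wol)
p54  (by R8: erm)
p46  (by R12: p60, wol, pev)
sef  (by R13: tiz)
p45  (by R16: p51)
nop  (by R17: zed)
vex  (by R19: lum)
rab  (by R26: sef, gax, p48)
kul  (by R27: p45)
gol  (by R32: p57, p60, fen)
hux  (by R33: sil, foo)
baz  (by R2: nop, p59, p48)
dax  (by R15: p46, foo, vex)
p50  (by R21: gol, lum, p54)
orv  (by R22: rab, p55)
mig  (by R28: baz, wol)
p56  (by R38: dax, foo, wol)
cob  (by R24: mig, tay)
pia  (by R34: p56)
zap  (by R1: cob, orv, kul)
p53  (by R10: pia)
laz  (by R25: p53, tay, hux)
quo  (by R35: zap, p50, hep)
mup  (by R37: quo, laz)
ubo  (by R5: mup, tay)
p49  (by R4: ubo, nub)

Yes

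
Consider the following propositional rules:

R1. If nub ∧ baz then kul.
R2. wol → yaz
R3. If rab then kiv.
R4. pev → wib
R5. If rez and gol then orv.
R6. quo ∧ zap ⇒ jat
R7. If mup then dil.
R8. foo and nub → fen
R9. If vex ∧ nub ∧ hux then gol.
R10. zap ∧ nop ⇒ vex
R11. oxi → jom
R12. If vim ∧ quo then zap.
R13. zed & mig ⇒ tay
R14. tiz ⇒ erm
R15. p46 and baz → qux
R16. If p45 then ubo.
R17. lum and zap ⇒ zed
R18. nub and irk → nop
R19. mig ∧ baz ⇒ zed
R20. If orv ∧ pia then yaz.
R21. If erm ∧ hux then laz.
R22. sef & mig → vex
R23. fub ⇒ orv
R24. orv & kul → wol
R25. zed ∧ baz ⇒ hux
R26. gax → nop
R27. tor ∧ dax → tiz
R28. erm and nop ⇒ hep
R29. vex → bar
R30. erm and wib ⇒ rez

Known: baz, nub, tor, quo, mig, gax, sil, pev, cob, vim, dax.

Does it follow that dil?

Forward chaining from the given facts derives: kul, wib, zap, zed, hux, nop, tiz, jat, vex, tay, erm, laz, hep, bar, rez, gol, orv, wol, yaz.
The only rule concluding dil is R7, which needs mup; that is never established.

No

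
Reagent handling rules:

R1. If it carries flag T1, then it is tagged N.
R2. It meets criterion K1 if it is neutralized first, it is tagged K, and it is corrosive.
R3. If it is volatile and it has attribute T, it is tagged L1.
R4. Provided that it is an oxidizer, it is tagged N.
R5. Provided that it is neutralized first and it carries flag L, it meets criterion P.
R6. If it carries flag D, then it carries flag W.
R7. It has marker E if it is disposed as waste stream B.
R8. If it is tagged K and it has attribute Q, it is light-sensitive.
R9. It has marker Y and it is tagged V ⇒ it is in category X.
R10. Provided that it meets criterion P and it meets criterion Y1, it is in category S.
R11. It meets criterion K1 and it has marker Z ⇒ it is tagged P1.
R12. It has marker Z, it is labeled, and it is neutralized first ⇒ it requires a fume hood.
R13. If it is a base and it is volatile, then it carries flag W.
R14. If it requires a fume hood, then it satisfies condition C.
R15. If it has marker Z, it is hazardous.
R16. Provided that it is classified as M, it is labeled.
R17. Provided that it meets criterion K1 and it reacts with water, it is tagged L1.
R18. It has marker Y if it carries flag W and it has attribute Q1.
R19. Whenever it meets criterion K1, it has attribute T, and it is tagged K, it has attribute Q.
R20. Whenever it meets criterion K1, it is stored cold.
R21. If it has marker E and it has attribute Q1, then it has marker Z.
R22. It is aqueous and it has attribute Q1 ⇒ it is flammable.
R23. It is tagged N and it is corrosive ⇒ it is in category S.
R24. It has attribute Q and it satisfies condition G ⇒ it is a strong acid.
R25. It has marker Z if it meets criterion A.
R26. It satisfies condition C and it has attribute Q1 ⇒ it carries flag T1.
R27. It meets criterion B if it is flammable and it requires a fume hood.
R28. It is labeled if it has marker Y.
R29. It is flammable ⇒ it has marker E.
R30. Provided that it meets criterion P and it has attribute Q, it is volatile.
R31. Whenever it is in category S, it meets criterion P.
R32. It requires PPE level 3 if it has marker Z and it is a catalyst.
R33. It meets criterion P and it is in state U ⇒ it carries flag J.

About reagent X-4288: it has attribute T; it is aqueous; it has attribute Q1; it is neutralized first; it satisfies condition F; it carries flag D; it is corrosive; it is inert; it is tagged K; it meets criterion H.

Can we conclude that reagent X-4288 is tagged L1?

By R2 (it is neutralized first, it is tagged K, it is corrosive): it meets criterion K1.
By R6 (it carries flag D): it carries flag W.
By R18 (it carries flag W, it has attribute Q1): it has marker Y.
By R19 (it meets criterion K1, it has attribute T, it is tagged K): it has attribute Q.
By R22 (it is aqueous, it has attribute Q1): it is flammable.
By R28 (it has marker Y): it is labeled.
By R29 (it is flammable): it has marker E.
By R21 (it has marker E, it has attribute Q1): it has marker Z.
By R12 (it has marker Z, it is labeled, it is neutralized first): it requires a fume hood.
By R14 (it requires a fume hood): it satisfies condition C.
By R26 (it satisfies condition C, it has attribute Q1): it carries flag T1.
By R1 (it carries flag T1): it is tagged N.
By R23 (it is tagged N, it is corrosive): it is in category S.
By R31 (it is in category S): it meets criterion P.
By R30 (it meets criterion P, it has attribute Q): it is volatile.
By R3 (it is volatile, it has attribute T): it is tagged L1.

Yes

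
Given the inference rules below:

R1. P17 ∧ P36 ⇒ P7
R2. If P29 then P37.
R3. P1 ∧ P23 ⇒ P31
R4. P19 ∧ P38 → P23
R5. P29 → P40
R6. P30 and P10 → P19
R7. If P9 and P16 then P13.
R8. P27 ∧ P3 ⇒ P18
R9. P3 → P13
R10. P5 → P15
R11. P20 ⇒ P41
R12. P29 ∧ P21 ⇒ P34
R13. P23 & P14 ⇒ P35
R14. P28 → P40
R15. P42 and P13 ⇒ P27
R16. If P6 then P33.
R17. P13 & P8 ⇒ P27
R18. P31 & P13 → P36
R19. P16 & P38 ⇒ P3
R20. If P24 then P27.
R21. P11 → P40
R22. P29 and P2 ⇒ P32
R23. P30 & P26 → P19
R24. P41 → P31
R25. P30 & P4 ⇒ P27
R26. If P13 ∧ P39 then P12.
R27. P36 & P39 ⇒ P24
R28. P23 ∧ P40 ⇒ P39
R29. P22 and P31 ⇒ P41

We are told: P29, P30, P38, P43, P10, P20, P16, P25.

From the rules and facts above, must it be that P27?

P40  (by R5: P29)
P19  (by R6: P30, P10)
P41  (by R11: P20)
P3  (by R19: P16, P38)
P31  (by R24: P41)
P23  (by R4: P19, P38)
P13  (by R9: P3)
P36  (by R18: P31, P13)
P39  (by R28: P23, P40)
P24  (by R27: P36, P39)
P27  (by R20: P24)

Yes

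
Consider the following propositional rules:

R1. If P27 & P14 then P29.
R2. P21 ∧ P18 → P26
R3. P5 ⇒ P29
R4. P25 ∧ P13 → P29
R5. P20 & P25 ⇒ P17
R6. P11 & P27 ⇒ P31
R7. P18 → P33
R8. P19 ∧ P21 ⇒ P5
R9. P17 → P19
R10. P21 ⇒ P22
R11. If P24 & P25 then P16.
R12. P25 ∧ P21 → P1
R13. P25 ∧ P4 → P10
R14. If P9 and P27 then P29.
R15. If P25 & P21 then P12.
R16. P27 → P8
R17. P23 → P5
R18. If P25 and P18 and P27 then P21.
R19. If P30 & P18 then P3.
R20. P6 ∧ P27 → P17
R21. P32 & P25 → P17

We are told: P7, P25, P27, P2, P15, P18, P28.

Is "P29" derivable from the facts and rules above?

No

Forward chaining from the given facts derives: P33, P8, P21, P26, P22, P1, P12.
Rules concluding P29: R1 needs P14; R3 needs P5; R4 needs P13; R14 needs P9 — none of these are established.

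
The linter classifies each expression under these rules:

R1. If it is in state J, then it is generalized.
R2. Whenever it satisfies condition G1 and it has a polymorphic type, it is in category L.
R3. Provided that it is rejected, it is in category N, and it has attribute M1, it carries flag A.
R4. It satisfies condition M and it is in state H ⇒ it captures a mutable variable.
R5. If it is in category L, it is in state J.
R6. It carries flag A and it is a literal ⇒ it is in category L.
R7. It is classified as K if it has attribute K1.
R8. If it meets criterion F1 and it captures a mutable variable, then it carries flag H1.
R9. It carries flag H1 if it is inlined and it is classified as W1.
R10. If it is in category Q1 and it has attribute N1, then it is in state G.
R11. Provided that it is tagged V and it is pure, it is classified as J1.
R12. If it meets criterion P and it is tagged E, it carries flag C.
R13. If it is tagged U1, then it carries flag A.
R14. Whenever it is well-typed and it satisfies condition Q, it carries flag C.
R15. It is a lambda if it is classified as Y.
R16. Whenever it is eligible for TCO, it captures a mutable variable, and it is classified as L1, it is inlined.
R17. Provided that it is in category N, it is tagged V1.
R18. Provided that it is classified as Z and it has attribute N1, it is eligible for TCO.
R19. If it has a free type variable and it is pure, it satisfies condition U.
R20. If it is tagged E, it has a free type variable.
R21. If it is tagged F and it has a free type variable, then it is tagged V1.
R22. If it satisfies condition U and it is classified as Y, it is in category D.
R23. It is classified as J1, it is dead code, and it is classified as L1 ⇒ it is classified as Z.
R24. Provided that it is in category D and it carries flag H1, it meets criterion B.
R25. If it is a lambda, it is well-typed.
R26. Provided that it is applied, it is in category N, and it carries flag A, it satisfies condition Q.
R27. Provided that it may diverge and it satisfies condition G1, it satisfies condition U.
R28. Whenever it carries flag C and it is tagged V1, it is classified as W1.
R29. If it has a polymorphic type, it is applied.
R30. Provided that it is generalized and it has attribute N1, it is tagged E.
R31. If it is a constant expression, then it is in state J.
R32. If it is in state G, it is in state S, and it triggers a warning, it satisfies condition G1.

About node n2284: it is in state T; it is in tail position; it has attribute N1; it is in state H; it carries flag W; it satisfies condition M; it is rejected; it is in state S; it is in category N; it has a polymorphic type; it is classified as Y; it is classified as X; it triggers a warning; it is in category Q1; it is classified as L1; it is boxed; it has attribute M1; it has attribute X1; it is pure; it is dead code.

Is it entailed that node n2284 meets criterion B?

Forward chaining from the given facts derives: carries flag A, captures a mutable variable, is in state G, is a lambda, is tagged V1, is well-typed, is applied, satisfies condition G1, is in category L, is in state J, satisfies condition Q, is generalized, carries flag C, is classified as W1, is tagged E, has a free type variable, satisfies condition U, is in category D.
The only rule concluding "it meets criterion B" is R24, which needs "it carries flag H1"; that is never established.

No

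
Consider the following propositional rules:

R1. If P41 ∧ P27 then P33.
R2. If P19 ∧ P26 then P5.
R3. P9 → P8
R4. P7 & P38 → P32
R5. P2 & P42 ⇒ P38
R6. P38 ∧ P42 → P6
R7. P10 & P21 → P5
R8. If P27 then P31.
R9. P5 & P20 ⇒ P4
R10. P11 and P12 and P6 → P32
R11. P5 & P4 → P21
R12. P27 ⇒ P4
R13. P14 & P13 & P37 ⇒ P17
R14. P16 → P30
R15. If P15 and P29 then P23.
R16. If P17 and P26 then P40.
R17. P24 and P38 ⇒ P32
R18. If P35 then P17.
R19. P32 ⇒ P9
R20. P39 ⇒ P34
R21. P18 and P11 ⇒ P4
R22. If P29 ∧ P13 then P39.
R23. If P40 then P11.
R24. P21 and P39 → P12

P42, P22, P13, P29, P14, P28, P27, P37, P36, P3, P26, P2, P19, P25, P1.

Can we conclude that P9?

P5  (by R2: P19, P26)
P38  (by R5: P2, P42)
P6  (by R6: P38, P42)
P4  (by R12: P27)
P17  (by R13: P14, P13, P37)
P40  (by R16: P17, P26)
P39  (by R22: P29, P13)
P11  (by R23: P40)
P21  (by R11: P5, P4)
P12  (by R24: P21, P39)
P32  (by R10: P11, P12, P6)
P9  (by R19: P32)

Yes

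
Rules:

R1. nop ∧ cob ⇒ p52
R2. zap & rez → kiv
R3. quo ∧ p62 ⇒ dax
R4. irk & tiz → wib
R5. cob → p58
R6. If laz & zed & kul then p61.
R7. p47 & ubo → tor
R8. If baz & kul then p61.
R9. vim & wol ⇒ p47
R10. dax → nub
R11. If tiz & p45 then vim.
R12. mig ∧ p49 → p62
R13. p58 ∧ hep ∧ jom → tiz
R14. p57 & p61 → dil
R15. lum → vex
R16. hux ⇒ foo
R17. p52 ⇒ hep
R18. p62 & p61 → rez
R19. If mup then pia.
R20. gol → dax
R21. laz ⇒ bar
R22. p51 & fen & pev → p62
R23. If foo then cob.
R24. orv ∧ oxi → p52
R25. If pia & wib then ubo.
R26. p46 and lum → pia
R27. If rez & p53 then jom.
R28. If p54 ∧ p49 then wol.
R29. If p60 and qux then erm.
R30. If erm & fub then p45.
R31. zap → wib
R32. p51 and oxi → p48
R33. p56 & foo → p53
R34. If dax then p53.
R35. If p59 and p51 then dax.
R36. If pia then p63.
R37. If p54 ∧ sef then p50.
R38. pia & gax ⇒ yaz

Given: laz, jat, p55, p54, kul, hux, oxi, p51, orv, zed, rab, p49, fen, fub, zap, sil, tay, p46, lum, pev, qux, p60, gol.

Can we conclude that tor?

p61  (by R6: laz, zed, kul)
foo  (by R16: hux)
dax  (by R20: gol)
p62  (by R22: p51, fen, pev)
cob  (by R23: foo)
p52  (by R24: orv, oxi)
pia  (by R26: p46, lum)
wol  (by R28: p54, p49)
erm  (by R29: p60, qux)
p45  (by R30: erm, fub)
wib  (by R31: zap)
p53  (by R34: dax)
p58  (by R5: cob)
hep  (by R17: p52)
rez  (by R18: p62, p61)
ubo  (by R25: pia, wib)
jom  (by R27: rez, p53)
tiz  (by R13: p58, hep, jom)
vim  (by R11: tiz, p45)
p47  (by R9: vim, wol)
tor  (by R7: p47, ubo)

Yes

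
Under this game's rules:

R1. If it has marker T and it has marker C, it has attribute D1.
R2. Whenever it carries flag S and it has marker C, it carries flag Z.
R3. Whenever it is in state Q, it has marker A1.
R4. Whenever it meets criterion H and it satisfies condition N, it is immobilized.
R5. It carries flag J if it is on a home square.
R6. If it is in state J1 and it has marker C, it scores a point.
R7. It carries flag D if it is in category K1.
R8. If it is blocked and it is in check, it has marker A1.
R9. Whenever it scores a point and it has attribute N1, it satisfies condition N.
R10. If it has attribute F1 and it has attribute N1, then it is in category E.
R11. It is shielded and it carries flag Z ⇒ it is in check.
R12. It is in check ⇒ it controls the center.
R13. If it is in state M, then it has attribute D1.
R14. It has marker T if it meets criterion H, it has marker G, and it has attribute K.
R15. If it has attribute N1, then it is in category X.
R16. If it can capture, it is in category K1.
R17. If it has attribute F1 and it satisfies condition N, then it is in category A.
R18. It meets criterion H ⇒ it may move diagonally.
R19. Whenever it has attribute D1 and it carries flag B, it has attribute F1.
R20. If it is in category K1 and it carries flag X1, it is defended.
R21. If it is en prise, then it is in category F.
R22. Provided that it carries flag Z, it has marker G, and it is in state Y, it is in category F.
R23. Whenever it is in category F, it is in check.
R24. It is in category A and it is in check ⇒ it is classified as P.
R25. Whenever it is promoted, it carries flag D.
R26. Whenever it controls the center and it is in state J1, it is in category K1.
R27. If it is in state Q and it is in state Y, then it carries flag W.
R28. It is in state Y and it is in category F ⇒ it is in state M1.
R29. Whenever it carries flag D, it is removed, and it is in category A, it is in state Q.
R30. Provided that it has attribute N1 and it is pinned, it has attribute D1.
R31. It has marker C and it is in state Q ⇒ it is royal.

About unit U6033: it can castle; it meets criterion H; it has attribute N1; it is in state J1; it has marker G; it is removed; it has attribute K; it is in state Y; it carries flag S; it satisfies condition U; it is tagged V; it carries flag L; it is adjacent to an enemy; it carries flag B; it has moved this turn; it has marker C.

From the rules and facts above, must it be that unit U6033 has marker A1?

Yes

By R2 (it carries flag S, it has marker C): it carries flag Z.
By R6 (it is in state J1, it has marker C): it scores a point.
By R9 (it scores a point, it has attribute N1): it satisfies condition N.
By R14 (it meets criterion H, it has marker G, it has attribute K): it has marker T.
By R22 (it carries flag Z, it has marker G, it is in state Y): it is in category F.
By R23 (it is in category F): it is in check.
By R1 (it has marker T, it has marker C): it has attribute D1.
By R12 (it is in check): it controls the center.
By R19 (it has attribute D1, it carries flag B): it has attribute F1.
By R26 (it controls the center, it is in state J1): it is in category K1.
By R7 (it is in category K1): it carries flag D.
By R17 (it has attribute F1, it satisfies condition N): it is in category A.
By R29 (it carries flag D, it is removed, it is in category A): it is in state Q.
By R3 (it is in state Q): it has marker A1.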